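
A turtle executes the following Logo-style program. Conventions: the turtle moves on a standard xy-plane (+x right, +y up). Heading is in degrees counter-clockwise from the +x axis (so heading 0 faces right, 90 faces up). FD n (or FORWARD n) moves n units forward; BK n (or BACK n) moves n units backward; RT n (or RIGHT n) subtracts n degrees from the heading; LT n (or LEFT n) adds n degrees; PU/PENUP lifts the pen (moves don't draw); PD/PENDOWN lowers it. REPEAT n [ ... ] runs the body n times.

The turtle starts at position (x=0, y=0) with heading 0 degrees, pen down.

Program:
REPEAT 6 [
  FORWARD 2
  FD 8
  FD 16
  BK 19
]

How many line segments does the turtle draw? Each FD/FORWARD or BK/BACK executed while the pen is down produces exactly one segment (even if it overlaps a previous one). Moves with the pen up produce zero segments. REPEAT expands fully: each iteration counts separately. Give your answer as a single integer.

Executing turtle program step by step:
Start: pos=(0,0), heading=0, pen down
REPEAT 6 [
  -- iteration 1/6 --
  FD 2: (0,0) -> (2,0) [heading=0, draw]
  FD 8: (2,0) -> (10,0) [heading=0, draw]
  FD 16: (10,0) -> (26,0) [heading=0, draw]
  BK 19: (26,0) -> (7,0) [heading=0, draw]
  -- iteration 2/6 --
  FD 2: (7,0) -> (9,0) [heading=0, draw]
  FD 8: (9,0) -> (17,0) [heading=0, draw]
  FD 16: (17,0) -> (33,0) [heading=0, draw]
  BK 19: (33,0) -> (14,0) [heading=0, draw]
  -- iteration 3/6 --
  FD 2: (14,0) -> (16,0) [heading=0, draw]
  FD 8: (16,0) -> (24,0) [heading=0, draw]
  FD 16: (24,0) -> (40,0) [heading=0, draw]
  BK 19: (40,0) -> (21,0) [heading=0, draw]
  -- iteration 4/6 --
  FD 2: (21,0) -> (23,0) [heading=0, draw]
  FD 8: (23,0) -> (31,0) [heading=0, draw]
  FD 16: (31,0) -> (47,0) [heading=0, draw]
  BK 19: (47,0) -> (28,0) [heading=0, draw]
  -- iteration 5/6 --
  FD 2: (28,0) -> (30,0) [heading=0, draw]
  FD 8: (30,0) -> (38,0) [heading=0, draw]
  FD 16: (38,0) -> (54,0) [heading=0, draw]
  BK 19: (54,0) -> (35,0) [heading=0, draw]
  -- iteration 6/6 --
  FD 2: (35,0) -> (37,0) [heading=0, draw]
  FD 8: (37,0) -> (45,0) [heading=0, draw]
  FD 16: (45,0) -> (61,0) [heading=0, draw]
  BK 19: (61,0) -> (42,0) [heading=0, draw]
]
Final: pos=(42,0), heading=0, 24 segment(s) drawn
Segments drawn: 24

Answer: 24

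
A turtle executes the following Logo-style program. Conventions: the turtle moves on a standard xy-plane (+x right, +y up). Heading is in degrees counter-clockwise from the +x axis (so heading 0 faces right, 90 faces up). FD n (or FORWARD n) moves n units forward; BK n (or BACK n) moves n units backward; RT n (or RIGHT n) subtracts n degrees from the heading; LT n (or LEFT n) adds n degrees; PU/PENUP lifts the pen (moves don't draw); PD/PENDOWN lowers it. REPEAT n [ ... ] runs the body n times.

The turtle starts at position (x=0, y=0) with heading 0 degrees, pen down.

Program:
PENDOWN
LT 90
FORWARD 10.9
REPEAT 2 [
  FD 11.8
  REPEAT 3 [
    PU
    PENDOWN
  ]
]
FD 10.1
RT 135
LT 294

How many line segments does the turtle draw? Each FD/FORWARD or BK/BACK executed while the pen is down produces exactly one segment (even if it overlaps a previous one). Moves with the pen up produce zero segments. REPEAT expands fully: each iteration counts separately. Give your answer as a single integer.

Answer: 4

Derivation:
Executing turtle program step by step:
Start: pos=(0,0), heading=0, pen down
PD: pen down
LT 90: heading 0 -> 90
FD 10.9: (0,0) -> (0,10.9) [heading=90, draw]
REPEAT 2 [
  -- iteration 1/2 --
  FD 11.8: (0,10.9) -> (0,22.7) [heading=90, draw]
  REPEAT 3 [
    -- iteration 1/3 --
    PU: pen up
    PD: pen down
    -- iteration 2/3 --
    PU: pen up
    PD: pen down
    -- iteration 3/3 --
    PU: pen up
    PD: pen down
  ]
  -- iteration 2/2 --
  FD 11.8: (0,22.7) -> (0,34.5) [heading=90, draw]
  REPEAT 3 [
    -- iteration 1/3 --
    PU: pen up
    PD: pen down
    -- iteration 2/3 --
    PU: pen up
    PD: pen down
    -- iteration 3/3 --
    PU: pen up
    PD: pen down
  ]
]
FD 10.1: (0,34.5) -> (0,44.6) [heading=90, draw]
RT 135: heading 90 -> 315
LT 294: heading 315 -> 249
Final: pos=(0,44.6), heading=249, 4 segment(s) drawn
Segments drawn: 4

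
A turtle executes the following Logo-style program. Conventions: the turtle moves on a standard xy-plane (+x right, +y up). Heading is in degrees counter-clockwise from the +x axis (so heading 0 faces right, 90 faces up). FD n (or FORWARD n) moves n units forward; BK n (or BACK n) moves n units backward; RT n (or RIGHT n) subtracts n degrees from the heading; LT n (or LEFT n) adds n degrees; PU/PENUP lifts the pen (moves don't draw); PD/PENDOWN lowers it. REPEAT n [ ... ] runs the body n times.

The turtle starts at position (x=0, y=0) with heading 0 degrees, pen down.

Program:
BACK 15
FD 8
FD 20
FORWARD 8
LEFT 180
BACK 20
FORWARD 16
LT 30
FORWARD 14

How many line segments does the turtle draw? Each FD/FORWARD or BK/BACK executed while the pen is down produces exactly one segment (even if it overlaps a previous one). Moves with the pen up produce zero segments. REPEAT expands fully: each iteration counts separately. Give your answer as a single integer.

Answer: 7

Derivation:
Executing turtle program step by step:
Start: pos=(0,0), heading=0, pen down
BK 15: (0,0) -> (-15,0) [heading=0, draw]
FD 8: (-15,0) -> (-7,0) [heading=0, draw]
FD 20: (-7,0) -> (13,0) [heading=0, draw]
FD 8: (13,0) -> (21,0) [heading=0, draw]
LT 180: heading 0 -> 180
BK 20: (21,0) -> (41,0) [heading=180, draw]
FD 16: (41,0) -> (25,0) [heading=180, draw]
LT 30: heading 180 -> 210
FD 14: (25,0) -> (12.876,-7) [heading=210, draw]
Final: pos=(12.876,-7), heading=210, 7 segment(s) drawn
Segments drawn: 7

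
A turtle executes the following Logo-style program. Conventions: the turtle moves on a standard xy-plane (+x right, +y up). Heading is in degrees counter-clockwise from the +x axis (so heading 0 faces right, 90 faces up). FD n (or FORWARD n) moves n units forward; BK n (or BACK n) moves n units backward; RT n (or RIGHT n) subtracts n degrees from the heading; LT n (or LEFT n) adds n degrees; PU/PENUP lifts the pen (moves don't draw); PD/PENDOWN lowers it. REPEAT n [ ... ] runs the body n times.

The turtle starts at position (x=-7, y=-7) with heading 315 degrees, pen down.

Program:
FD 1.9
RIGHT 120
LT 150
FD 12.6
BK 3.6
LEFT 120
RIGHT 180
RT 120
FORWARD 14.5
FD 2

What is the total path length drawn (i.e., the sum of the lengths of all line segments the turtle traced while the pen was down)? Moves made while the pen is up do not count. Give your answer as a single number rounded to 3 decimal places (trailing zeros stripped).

Executing turtle program step by step:
Start: pos=(-7,-7), heading=315, pen down
FD 1.9: (-7,-7) -> (-5.656,-8.344) [heading=315, draw]
RT 120: heading 315 -> 195
LT 150: heading 195 -> 345
FD 12.6: (-5.656,-8.344) -> (6.514,-11.605) [heading=345, draw]
BK 3.6: (6.514,-11.605) -> (3.037,-10.673) [heading=345, draw]
LT 120: heading 345 -> 105
RT 180: heading 105 -> 285
RT 120: heading 285 -> 165
FD 14.5: (3.037,-10.673) -> (-10.969,-6.92) [heading=165, draw]
FD 2: (-10.969,-6.92) -> (-12.901,-6.402) [heading=165, draw]
Final: pos=(-12.901,-6.402), heading=165, 5 segment(s) drawn

Segment lengths:
  seg 1: (-7,-7) -> (-5.656,-8.344), length = 1.9
  seg 2: (-5.656,-8.344) -> (6.514,-11.605), length = 12.6
  seg 3: (6.514,-11.605) -> (3.037,-10.673), length = 3.6
  seg 4: (3.037,-10.673) -> (-10.969,-6.92), length = 14.5
  seg 5: (-10.969,-6.92) -> (-12.901,-6.402), length = 2
Total = 34.6

Answer: 34.6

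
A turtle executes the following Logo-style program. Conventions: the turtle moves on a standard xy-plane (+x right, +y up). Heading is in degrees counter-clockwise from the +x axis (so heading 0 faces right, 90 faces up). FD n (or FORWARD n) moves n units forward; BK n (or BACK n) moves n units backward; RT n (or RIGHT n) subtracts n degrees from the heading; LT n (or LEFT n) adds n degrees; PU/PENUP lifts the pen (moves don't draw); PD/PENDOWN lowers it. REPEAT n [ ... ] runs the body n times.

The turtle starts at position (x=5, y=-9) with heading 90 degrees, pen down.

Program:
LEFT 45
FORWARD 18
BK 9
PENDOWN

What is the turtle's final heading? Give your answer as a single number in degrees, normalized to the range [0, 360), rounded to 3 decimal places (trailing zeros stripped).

Executing turtle program step by step:
Start: pos=(5,-9), heading=90, pen down
LT 45: heading 90 -> 135
FD 18: (5,-9) -> (-7.728,3.728) [heading=135, draw]
BK 9: (-7.728,3.728) -> (-1.364,-2.636) [heading=135, draw]
PD: pen down
Final: pos=(-1.364,-2.636), heading=135, 2 segment(s) drawn

Answer: 135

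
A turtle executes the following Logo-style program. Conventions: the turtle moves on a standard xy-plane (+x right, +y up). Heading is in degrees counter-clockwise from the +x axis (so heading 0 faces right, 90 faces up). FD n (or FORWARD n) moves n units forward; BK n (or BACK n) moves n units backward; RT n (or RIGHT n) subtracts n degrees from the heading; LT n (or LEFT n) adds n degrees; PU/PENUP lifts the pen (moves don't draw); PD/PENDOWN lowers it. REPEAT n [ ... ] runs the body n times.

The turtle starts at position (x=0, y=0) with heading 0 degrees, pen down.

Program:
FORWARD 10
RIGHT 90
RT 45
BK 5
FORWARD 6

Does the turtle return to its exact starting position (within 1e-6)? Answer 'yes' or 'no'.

Answer: no

Derivation:
Executing turtle program step by step:
Start: pos=(0,0), heading=0, pen down
FD 10: (0,0) -> (10,0) [heading=0, draw]
RT 90: heading 0 -> 270
RT 45: heading 270 -> 225
BK 5: (10,0) -> (13.536,3.536) [heading=225, draw]
FD 6: (13.536,3.536) -> (9.293,-0.707) [heading=225, draw]
Final: pos=(9.293,-0.707), heading=225, 3 segment(s) drawn

Start position: (0, 0)
Final position: (9.293, -0.707)
Distance = 9.32; >= 1e-6 -> NOT closed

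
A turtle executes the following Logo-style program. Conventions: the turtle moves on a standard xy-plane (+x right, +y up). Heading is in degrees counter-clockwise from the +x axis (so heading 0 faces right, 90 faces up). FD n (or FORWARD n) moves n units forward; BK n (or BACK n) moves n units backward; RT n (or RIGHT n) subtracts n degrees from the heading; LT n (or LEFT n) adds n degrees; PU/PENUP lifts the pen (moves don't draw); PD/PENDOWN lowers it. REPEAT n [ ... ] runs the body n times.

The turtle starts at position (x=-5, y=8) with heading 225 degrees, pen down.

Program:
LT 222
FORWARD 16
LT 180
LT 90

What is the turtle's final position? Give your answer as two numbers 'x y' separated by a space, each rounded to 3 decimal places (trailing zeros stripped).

Answer: -4.163 23.978

Derivation:
Executing turtle program step by step:
Start: pos=(-5,8), heading=225, pen down
LT 222: heading 225 -> 87
FD 16: (-5,8) -> (-4.163,23.978) [heading=87, draw]
LT 180: heading 87 -> 267
LT 90: heading 267 -> 357
Final: pos=(-4.163,23.978), heading=357, 1 segment(s) drawn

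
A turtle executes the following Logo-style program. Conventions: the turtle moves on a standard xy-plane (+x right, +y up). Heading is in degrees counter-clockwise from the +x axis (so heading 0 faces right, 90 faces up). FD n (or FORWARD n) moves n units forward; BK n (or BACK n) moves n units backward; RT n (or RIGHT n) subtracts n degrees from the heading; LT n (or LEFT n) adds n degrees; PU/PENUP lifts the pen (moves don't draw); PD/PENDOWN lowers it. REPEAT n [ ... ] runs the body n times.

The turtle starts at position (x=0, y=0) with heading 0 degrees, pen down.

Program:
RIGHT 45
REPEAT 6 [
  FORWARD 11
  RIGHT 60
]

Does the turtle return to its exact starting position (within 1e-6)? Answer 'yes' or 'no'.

Executing turtle program step by step:
Start: pos=(0,0), heading=0, pen down
RT 45: heading 0 -> 315
REPEAT 6 [
  -- iteration 1/6 --
  FD 11: (0,0) -> (7.778,-7.778) [heading=315, draw]
  RT 60: heading 315 -> 255
  -- iteration 2/6 --
  FD 11: (7.778,-7.778) -> (4.931,-18.403) [heading=255, draw]
  RT 60: heading 255 -> 195
  -- iteration 3/6 --
  FD 11: (4.931,-18.403) -> (-5.694,-21.25) [heading=195, draw]
  RT 60: heading 195 -> 135
  -- iteration 4/6 --
  FD 11: (-5.694,-21.25) -> (-13.472,-13.472) [heading=135, draw]
  RT 60: heading 135 -> 75
  -- iteration 5/6 --
  FD 11: (-13.472,-13.472) -> (-10.625,-2.847) [heading=75, draw]
  RT 60: heading 75 -> 15
  -- iteration 6/6 --
  FD 11: (-10.625,-2.847) -> (0,0) [heading=15, draw]
  RT 60: heading 15 -> 315
]
Final: pos=(0,0), heading=315, 6 segment(s) drawn

Start position: (0, 0)
Final position: (0, 0)
Distance = 0; < 1e-6 -> CLOSED

Answer: yes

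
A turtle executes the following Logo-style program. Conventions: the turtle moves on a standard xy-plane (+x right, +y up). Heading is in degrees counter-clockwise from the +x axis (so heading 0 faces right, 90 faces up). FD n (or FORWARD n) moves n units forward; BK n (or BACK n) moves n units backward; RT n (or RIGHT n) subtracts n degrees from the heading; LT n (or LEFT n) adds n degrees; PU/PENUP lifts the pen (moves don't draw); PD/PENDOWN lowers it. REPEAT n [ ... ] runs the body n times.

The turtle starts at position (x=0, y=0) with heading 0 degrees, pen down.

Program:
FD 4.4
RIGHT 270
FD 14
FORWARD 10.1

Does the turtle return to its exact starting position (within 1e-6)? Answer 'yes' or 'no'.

Executing turtle program step by step:
Start: pos=(0,0), heading=0, pen down
FD 4.4: (0,0) -> (4.4,0) [heading=0, draw]
RT 270: heading 0 -> 90
FD 14: (4.4,0) -> (4.4,14) [heading=90, draw]
FD 10.1: (4.4,14) -> (4.4,24.1) [heading=90, draw]
Final: pos=(4.4,24.1), heading=90, 3 segment(s) drawn

Start position: (0, 0)
Final position: (4.4, 24.1)
Distance = 24.498; >= 1e-6 -> NOT closed

Answer: no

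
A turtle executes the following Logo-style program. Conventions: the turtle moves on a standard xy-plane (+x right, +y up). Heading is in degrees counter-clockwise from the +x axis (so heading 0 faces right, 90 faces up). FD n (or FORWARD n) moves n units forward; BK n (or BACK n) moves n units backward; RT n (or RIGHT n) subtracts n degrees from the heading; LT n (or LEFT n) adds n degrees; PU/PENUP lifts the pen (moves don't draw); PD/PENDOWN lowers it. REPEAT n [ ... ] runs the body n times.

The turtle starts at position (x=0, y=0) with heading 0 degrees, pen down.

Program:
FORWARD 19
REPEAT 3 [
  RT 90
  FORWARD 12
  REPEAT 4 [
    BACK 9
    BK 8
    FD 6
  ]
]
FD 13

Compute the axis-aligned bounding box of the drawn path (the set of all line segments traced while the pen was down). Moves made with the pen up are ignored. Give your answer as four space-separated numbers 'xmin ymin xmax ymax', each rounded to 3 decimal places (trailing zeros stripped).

Answer: 0 -12 57 44

Derivation:
Executing turtle program step by step:
Start: pos=(0,0), heading=0, pen down
FD 19: (0,0) -> (19,0) [heading=0, draw]
REPEAT 3 [
  -- iteration 1/3 --
  RT 90: heading 0 -> 270
  FD 12: (19,0) -> (19,-12) [heading=270, draw]
  REPEAT 4 [
    -- iteration 1/4 --
    BK 9: (19,-12) -> (19,-3) [heading=270, draw]
    BK 8: (19,-3) -> (19,5) [heading=270, draw]
    FD 6: (19,5) -> (19,-1) [heading=270, draw]
    -- iteration 2/4 --
    BK 9: (19,-1) -> (19,8) [heading=270, draw]
    BK 8: (19,8) -> (19,16) [heading=270, draw]
    FD 6: (19,16) -> (19,10) [heading=270, draw]
    -- iteration 3/4 --
    BK 9: (19,10) -> (19,19) [heading=270, draw]
    BK 8: (19,19) -> (19,27) [heading=270, draw]
    FD 6: (19,27) -> (19,21) [heading=270, draw]
    -- iteration 4/4 --
    BK 9: (19,21) -> (19,30) [heading=270, draw]
    BK 8: (19,30) -> (19,38) [heading=270, draw]
    FD 6: (19,38) -> (19,32) [heading=270, draw]
  ]
  -- iteration 2/3 --
  RT 90: heading 270 -> 180
  FD 12: (19,32) -> (7,32) [heading=180, draw]
  REPEAT 4 [
    -- iteration 1/4 --
    BK 9: (7,32) -> (16,32) [heading=180, draw]
    BK 8: (16,32) -> (24,32) [heading=180, draw]
    FD 6: (24,32) -> (18,32) [heading=180, draw]
    -- iteration 2/4 --
    BK 9: (18,32) -> (27,32) [heading=180, draw]
    BK 8: (27,32) -> (35,32) [heading=180, draw]
    FD 6: (35,32) -> (29,32) [heading=180, draw]
    -- iteration 3/4 --
    BK 9: (29,32) -> (38,32) [heading=180, draw]
    BK 8: (38,32) -> (46,32) [heading=180, draw]
    FD 6: (46,32) -> (40,32) [heading=180, draw]
    -- iteration 4/4 --
    BK 9: (40,32) -> (49,32) [heading=180, draw]
    BK 8: (49,32) -> (57,32) [heading=180, draw]
    FD 6: (57,32) -> (51,32) [heading=180, draw]
  ]
  -- iteration 3/3 --
  RT 90: heading 180 -> 90
  FD 12: (51,32) -> (51,44) [heading=90, draw]
  REPEAT 4 [
    -- iteration 1/4 --
    BK 9: (51,44) -> (51,35) [heading=90, draw]
    BK 8: (51,35) -> (51,27) [heading=90, draw]
    FD 6: (51,27) -> (51,33) [heading=90, draw]
    -- iteration 2/4 --
    BK 9: (51,33) -> (51,24) [heading=90, draw]
    BK 8: (51,24) -> (51,16) [heading=90, draw]
    FD 6: (51,16) -> (51,22) [heading=90, draw]
    -- iteration 3/4 --
    BK 9: (51,22) -> (51,13) [heading=90, draw]
    BK 8: (51,13) -> (51,5) [heading=90, draw]
    FD 6: (51,5) -> (51,11) [heading=90, draw]
    -- iteration 4/4 --
    BK 9: (51,11) -> (51,2) [heading=90, draw]
    BK 8: (51,2) -> (51,-6) [heading=90, draw]
    FD 6: (51,-6) -> (51,0) [heading=90, draw]
  ]
]
FD 13: (51,0) -> (51,13) [heading=90, draw]
Final: pos=(51,13), heading=90, 41 segment(s) drawn

Segment endpoints: x in {0, 7, 16, 18, 19, 24, 27, 29, 35, 38, 40, 46, 49, 51, 57}, y in {-12, -6, -3, -1, 0, 2, 5, 8, 10, 11, 13, 16, 19, 21, 22, 24, 27, 30, 32, 33, 35, 38, 44}
xmin=0, ymin=-12, xmax=57, ymax=44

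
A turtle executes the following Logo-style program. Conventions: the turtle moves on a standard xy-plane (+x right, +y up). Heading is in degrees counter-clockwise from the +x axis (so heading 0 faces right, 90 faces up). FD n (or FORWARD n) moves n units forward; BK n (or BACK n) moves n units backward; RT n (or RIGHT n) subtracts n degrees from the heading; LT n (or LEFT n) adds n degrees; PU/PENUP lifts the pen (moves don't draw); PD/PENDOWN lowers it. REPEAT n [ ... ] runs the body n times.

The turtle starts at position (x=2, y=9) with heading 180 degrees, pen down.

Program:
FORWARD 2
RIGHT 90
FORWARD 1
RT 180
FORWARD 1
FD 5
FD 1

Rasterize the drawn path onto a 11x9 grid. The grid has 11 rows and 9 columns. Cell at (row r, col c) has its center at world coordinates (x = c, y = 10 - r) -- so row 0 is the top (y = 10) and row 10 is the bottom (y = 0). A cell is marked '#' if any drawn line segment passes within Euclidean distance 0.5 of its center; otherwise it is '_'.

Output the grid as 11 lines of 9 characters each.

Answer: #________
###______
#________
#________
#________
#________
#________
#________
_________
_________
_________

Derivation:
Segment 0: (2,9) -> (0,9)
Segment 1: (0,9) -> (0,10)
Segment 2: (0,10) -> (0,9)
Segment 3: (0,9) -> (0,4)
Segment 4: (0,4) -> (0,3)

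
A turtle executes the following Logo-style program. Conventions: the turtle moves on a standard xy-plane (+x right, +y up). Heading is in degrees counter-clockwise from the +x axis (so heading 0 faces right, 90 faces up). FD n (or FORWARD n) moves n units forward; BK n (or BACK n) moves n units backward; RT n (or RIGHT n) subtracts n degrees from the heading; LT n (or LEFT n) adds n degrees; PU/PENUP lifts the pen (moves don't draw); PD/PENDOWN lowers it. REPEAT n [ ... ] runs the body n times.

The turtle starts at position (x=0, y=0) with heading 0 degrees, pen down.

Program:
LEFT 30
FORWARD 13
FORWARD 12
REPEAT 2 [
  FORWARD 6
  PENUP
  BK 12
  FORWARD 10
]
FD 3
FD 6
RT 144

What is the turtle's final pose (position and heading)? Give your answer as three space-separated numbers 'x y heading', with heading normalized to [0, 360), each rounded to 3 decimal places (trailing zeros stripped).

Answer: 36.373 21 246

Derivation:
Executing turtle program step by step:
Start: pos=(0,0), heading=0, pen down
LT 30: heading 0 -> 30
FD 13: (0,0) -> (11.258,6.5) [heading=30, draw]
FD 12: (11.258,6.5) -> (21.651,12.5) [heading=30, draw]
REPEAT 2 [
  -- iteration 1/2 --
  FD 6: (21.651,12.5) -> (26.847,15.5) [heading=30, draw]
  PU: pen up
  BK 12: (26.847,15.5) -> (16.454,9.5) [heading=30, move]
  FD 10: (16.454,9.5) -> (25.115,14.5) [heading=30, move]
  -- iteration 2/2 --
  FD 6: (25.115,14.5) -> (30.311,17.5) [heading=30, move]
  PU: pen up
  BK 12: (30.311,17.5) -> (19.919,11.5) [heading=30, move]
  FD 10: (19.919,11.5) -> (28.579,16.5) [heading=30, move]
]
FD 3: (28.579,16.5) -> (31.177,18) [heading=30, move]
FD 6: (31.177,18) -> (36.373,21) [heading=30, move]
RT 144: heading 30 -> 246
Final: pos=(36.373,21), heading=246, 3 segment(s) drawn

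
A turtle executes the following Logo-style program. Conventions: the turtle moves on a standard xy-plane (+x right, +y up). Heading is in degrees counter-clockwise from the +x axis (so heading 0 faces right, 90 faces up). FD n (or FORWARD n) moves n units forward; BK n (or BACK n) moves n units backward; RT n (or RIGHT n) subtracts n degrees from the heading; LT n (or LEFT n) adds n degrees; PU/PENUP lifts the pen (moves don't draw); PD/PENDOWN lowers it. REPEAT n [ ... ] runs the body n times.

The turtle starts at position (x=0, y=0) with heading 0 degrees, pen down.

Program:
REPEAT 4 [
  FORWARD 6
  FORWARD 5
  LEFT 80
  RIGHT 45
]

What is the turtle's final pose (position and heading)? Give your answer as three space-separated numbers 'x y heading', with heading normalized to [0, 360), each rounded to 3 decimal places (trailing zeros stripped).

Answer: 20.926 27.271 140

Derivation:
Executing turtle program step by step:
Start: pos=(0,0), heading=0, pen down
REPEAT 4 [
  -- iteration 1/4 --
  FD 6: (0,0) -> (6,0) [heading=0, draw]
  FD 5: (6,0) -> (11,0) [heading=0, draw]
  LT 80: heading 0 -> 80
  RT 45: heading 80 -> 35
  -- iteration 2/4 --
  FD 6: (11,0) -> (15.915,3.441) [heading=35, draw]
  FD 5: (15.915,3.441) -> (20.011,6.309) [heading=35, draw]
  LT 80: heading 35 -> 115
  RT 45: heading 115 -> 70
  -- iteration 3/4 --
  FD 6: (20.011,6.309) -> (22.063,11.947) [heading=70, draw]
  FD 5: (22.063,11.947) -> (23.773,16.646) [heading=70, draw]
  LT 80: heading 70 -> 150
  RT 45: heading 150 -> 105
  -- iteration 4/4 --
  FD 6: (23.773,16.646) -> (22.22,22.442) [heading=105, draw]
  FD 5: (22.22,22.442) -> (20.926,27.271) [heading=105, draw]
  LT 80: heading 105 -> 185
  RT 45: heading 185 -> 140
]
Final: pos=(20.926,27.271), heading=140, 8 segment(s) drawn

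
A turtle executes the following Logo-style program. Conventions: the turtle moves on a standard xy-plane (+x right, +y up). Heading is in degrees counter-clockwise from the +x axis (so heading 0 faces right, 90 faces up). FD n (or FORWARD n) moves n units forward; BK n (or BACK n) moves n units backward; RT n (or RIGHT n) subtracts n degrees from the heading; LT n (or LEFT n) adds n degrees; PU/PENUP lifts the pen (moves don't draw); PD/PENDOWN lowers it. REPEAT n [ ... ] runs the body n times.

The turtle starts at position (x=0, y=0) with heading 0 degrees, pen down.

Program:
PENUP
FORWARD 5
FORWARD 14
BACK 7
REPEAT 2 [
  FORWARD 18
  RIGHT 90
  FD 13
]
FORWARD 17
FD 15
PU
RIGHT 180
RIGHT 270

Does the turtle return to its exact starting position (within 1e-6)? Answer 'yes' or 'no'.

Executing turtle program step by step:
Start: pos=(0,0), heading=0, pen down
PU: pen up
FD 5: (0,0) -> (5,0) [heading=0, move]
FD 14: (5,0) -> (19,0) [heading=0, move]
BK 7: (19,0) -> (12,0) [heading=0, move]
REPEAT 2 [
  -- iteration 1/2 --
  FD 18: (12,0) -> (30,0) [heading=0, move]
  RT 90: heading 0 -> 270
  FD 13: (30,0) -> (30,-13) [heading=270, move]
  -- iteration 2/2 --
  FD 18: (30,-13) -> (30,-31) [heading=270, move]
  RT 90: heading 270 -> 180
  FD 13: (30,-31) -> (17,-31) [heading=180, move]
]
FD 17: (17,-31) -> (0,-31) [heading=180, move]
FD 15: (0,-31) -> (-15,-31) [heading=180, move]
PU: pen up
RT 180: heading 180 -> 0
RT 270: heading 0 -> 90
Final: pos=(-15,-31), heading=90, 0 segment(s) drawn

Start position: (0, 0)
Final position: (-15, -31)
Distance = 34.438; >= 1e-6 -> NOT closed

Answer: no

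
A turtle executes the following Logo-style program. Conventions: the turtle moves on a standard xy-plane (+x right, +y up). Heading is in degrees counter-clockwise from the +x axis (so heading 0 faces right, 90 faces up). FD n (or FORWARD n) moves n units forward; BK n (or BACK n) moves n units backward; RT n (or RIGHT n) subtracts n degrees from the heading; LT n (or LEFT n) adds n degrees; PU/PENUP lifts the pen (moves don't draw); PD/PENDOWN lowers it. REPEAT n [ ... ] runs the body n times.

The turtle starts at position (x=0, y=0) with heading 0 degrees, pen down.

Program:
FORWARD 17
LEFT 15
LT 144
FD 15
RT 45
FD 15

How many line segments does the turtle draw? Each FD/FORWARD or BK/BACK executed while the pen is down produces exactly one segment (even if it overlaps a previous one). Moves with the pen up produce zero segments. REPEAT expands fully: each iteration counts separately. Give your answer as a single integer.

Executing turtle program step by step:
Start: pos=(0,0), heading=0, pen down
FD 17: (0,0) -> (17,0) [heading=0, draw]
LT 15: heading 0 -> 15
LT 144: heading 15 -> 159
FD 15: (17,0) -> (2.996,5.376) [heading=159, draw]
RT 45: heading 159 -> 114
FD 15: (2.996,5.376) -> (-3.105,19.079) [heading=114, draw]
Final: pos=(-3.105,19.079), heading=114, 3 segment(s) drawn
Segments drawn: 3

Answer: 3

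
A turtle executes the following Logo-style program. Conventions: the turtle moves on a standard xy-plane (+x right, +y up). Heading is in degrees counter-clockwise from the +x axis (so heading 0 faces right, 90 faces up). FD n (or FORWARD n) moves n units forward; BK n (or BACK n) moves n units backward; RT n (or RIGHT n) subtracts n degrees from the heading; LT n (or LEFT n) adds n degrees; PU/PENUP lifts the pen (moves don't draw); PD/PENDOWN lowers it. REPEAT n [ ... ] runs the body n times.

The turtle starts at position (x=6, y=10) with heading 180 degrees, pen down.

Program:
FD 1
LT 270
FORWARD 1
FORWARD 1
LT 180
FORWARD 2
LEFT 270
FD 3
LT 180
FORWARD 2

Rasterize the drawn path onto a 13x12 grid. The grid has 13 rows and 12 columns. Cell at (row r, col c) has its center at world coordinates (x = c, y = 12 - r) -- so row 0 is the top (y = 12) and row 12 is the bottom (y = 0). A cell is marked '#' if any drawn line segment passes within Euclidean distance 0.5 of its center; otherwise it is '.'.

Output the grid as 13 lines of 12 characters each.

Answer: .....#......
.....#......
..#####.....
............
............
............
............
............
............
............
............
............
............

Derivation:
Segment 0: (6,10) -> (5,10)
Segment 1: (5,10) -> (5,11)
Segment 2: (5,11) -> (5,12)
Segment 3: (5,12) -> (5,10)
Segment 4: (5,10) -> (2,10)
Segment 5: (2,10) -> (4,10)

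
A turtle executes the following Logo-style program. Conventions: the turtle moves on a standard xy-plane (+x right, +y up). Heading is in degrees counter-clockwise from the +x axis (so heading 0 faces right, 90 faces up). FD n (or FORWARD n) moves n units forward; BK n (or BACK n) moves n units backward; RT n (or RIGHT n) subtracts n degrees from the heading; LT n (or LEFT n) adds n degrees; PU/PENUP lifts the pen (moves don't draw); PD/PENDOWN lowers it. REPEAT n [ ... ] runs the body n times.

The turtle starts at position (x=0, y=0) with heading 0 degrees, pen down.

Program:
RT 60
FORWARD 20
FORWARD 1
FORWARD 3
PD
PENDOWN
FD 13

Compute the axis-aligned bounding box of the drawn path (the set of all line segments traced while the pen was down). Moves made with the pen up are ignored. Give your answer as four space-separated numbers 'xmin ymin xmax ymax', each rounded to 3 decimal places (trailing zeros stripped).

Executing turtle program step by step:
Start: pos=(0,0), heading=0, pen down
RT 60: heading 0 -> 300
FD 20: (0,0) -> (10,-17.321) [heading=300, draw]
FD 1: (10,-17.321) -> (10.5,-18.187) [heading=300, draw]
FD 3: (10.5,-18.187) -> (12,-20.785) [heading=300, draw]
PD: pen down
PD: pen down
FD 13: (12,-20.785) -> (18.5,-32.043) [heading=300, draw]
Final: pos=(18.5,-32.043), heading=300, 4 segment(s) drawn

Segment endpoints: x in {0, 10, 10.5, 12, 18.5}, y in {-32.043, -20.785, -18.187, -17.321, 0}
xmin=0, ymin=-32.043, xmax=18.5, ymax=0

Answer: 0 -32.043 18.5 0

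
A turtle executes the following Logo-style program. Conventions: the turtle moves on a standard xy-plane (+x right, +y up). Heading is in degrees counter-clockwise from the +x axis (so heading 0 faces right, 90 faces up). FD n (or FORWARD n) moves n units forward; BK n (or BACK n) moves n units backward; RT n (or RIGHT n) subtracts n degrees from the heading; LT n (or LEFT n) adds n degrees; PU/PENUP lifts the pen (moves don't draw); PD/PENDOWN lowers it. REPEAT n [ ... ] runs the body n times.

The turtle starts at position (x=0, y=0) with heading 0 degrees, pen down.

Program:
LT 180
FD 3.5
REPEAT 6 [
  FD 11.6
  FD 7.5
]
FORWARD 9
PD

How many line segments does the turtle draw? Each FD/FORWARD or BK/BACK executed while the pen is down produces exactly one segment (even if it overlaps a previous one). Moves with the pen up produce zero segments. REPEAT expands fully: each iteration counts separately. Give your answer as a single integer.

Executing turtle program step by step:
Start: pos=(0,0), heading=0, pen down
LT 180: heading 0 -> 180
FD 3.5: (0,0) -> (-3.5,0) [heading=180, draw]
REPEAT 6 [
  -- iteration 1/6 --
  FD 11.6: (-3.5,0) -> (-15.1,0) [heading=180, draw]
  FD 7.5: (-15.1,0) -> (-22.6,0) [heading=180, draw]
  -- iteration 2/6 --
  FD 11.6: (-22.6,0) -> (-34.2,0) [heading=180, draw]
  FD 7.5: (-34.2,0) -> (-41.7,0) [heading=180, draw]
  -- iteration 3/6 --
  FD 11.6: (-41.7,0) -> (-53.3,0) [heading=180, draw]
  FD 7.5: (-53.3,0) -> (-60.8,0) [heading=180, draw]
  -- iteration 4/6 --
  FD 11.6: (-60.8,0) -> (-72.4,0) [heading=180, draw]
  FD 7.5: (-72.4,0) -> (-79.9,0) [heading=180, draw]
  -- iteration 5/6 --
  FD 11.6: (-79.9,0) -> (-91.5,0) [heading=180, draw]
  FD 7.5: (-91.5,0) -> (-99,0) [heading=180, draw]
  -- iteration 6/6 --
  FD 11.6: (-99,0) -> (-110.6,0) [heading=180, draw]
  FD 7.5: (-110.6,0) -> (-118.1,0) [heading=180, draw]
]
FD 9: (-118.1,0) -> (-127.1,0) [heading=180, draw]
PD: pen down
Final: pos=(-127.1,0), heading=180, 14 segment(s) drawn
Segments drawn: 14

Answer: 14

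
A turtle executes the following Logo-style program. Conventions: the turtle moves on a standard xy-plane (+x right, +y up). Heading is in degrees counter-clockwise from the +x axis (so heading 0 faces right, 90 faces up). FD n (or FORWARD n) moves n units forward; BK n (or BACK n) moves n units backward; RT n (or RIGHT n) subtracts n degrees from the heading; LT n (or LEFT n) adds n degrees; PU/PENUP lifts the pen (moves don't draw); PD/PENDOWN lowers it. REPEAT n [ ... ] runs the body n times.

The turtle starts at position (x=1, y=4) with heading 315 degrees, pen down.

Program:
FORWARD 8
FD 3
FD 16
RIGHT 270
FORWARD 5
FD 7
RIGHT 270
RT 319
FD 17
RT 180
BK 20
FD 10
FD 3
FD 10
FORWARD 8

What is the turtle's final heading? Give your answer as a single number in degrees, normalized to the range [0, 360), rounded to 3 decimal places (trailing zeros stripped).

Executing turtle program step by step:
Start: pos=(1,4), heading=315, pen down
FD 8: (1,4) -> (6.657,-1.657) [heading=315, draw]
FD 3: (6.657,-1.657) -> (8.778,-3.778) [heading=315, draw]
FD 16: (8.778,-3.778) -> (20.092,-15.092) [heading=315, draw]
RT 270: heading 315 -> 45
FD 5: (20.092,-15.092) -> (23.627,-11.556) [heading=45, draw]
FD 7: (23.627,-11.556) -> (28.577,-6.607) [heading=45, draw]
RT 270: heading 45 -> 135
RT 319: heading 135 -> 176
FD 17: (28.577,-6.607) -> (11.619,-5.421) [heading=176, draw]
RT 180: heading 176 -> 356
BK 20: (11.619,-5.421) -> (-8.333,-4.026) [heading=356, draw]
FD 10: (-8.333,-4.026) -> (1.643,-4.723) [heading=356, draw]
FD 3: (1.643,-4.723) -> (4.636,-4.932) [heading=356, draw]
FD 10: (4.636,-4.932) -> (14.611,-5.63) [heading=356, draw]
FD 8: (14.611,-5.63) -> (22.592,-6.188) [heading=356, draw]
Final: pos=(22.592,-6.188), heading=356, 11 segment(s) drawn

Answer: 356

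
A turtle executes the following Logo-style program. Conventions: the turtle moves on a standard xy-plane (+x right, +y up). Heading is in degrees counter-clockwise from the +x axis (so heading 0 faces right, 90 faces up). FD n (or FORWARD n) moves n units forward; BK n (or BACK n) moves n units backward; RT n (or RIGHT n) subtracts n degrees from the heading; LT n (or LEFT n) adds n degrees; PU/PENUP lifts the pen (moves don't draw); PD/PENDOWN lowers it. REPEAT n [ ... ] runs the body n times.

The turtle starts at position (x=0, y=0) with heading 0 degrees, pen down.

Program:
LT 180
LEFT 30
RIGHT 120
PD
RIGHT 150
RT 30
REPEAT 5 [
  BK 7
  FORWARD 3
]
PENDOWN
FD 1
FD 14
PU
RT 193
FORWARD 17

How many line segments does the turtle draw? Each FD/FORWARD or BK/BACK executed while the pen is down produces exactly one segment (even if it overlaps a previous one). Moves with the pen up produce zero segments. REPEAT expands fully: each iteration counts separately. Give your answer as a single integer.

Answer: 12

Derivation:
Executing turtle program step by step:
Start: pos=(0,0), heading=0, pen down
LT 180: heading 0 -> 180
LT 30: heading 180 -> 210
RT 120: heading 210 -> 90
PD: pen down
RT 150: heading 90 -> 300
RT 30: heading 300 -> 270
REPEAT 5 [
  -- iteration 1/5 --
  BK 7: (0,0) -> (0,7) [heading=270, draw]
  FD 3: (0,7) -> (0,4) [heading=270, draw]
  -- iteration 2/5 --
  BK 7: (0,4) -> (0,11) [heading=270, draw]
  FD 3: (0,11) -> (0,8) [heading=270, draw]
  -- iteration 3/5 --
  BK 7: (0,8) -> (0,15) [heading=270, draw]
  FD 3: (0,15) -> (0,12) [heading=270, draw]
  -- iteration 4/5 --
  BK 7: (0,12) -> (0,19) [heading=270, draw]
  FD 3: (0,19) -> (0,16) [heading=270, draw]
  -- iteration 5/5 --
  BK 7: (0,16) -> (0,23) [heading=270, draw]
  FD 3: (0,23) -> (0,20) [heading=270, draw]
]
PD: pen down
FD 1: (0,20) -> (0,19) [heading=270, draw]
FD 14: (0,19) -> (0,5) [heading=270, draw]
PU: pen up
RT 193: heading 270 -> 77
FD 17: (0,5) -> (3.824,21.564) [heading=77, move]
Final: pos=(3.824,21.564), heading=77, 12 segment(s) drawn
Segments drawn: 12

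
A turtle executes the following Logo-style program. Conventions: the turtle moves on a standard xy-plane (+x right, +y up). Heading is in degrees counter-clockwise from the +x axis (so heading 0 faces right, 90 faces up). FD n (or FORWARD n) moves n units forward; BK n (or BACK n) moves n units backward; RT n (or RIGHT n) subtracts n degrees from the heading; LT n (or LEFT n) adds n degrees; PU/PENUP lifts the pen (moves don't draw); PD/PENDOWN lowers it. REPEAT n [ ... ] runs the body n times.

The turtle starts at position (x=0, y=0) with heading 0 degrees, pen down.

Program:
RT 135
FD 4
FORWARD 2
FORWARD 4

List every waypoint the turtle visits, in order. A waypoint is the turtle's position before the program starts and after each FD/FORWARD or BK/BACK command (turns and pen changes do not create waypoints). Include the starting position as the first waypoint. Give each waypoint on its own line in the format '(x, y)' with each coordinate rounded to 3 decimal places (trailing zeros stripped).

Executing turtle program step by step:
Start: pos=(0,0), heading=0, pen down
RT 135: heading 0 -> 225
FD 4: (0,0) -> (-2.828,-2.828) [heading=225, draw]
FD 2: (-2.828,-2.828) -> (-4.243,-4.243) [heading=225, draw]
FD 4: (-4.243,-4.243) -> (-7.071,-7.071) [heading=225, draw]
Final: pos=(-7.071,-7.071), heading=225, 3 segment(s) drawn
Waypoints (4 total):
(0, 0)
(-2.828, -2.828)
(-4.243, -4.243)
(-7.071, -7.071)

Answer: (0, 0)
(-2.828, -2.828)
(-4.243, -4.243)
(-7.071, -7.071)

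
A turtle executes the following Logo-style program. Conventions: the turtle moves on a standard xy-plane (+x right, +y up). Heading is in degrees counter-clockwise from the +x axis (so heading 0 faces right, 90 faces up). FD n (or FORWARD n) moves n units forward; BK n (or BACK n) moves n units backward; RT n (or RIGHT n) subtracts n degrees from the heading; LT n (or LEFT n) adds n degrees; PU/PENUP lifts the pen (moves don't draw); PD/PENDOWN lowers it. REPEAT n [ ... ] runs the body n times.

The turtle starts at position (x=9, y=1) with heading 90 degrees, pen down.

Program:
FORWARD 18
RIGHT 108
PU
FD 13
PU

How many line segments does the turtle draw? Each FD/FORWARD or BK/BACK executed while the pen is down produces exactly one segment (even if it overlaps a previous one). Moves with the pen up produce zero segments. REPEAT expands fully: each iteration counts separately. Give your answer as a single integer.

Executing turtle program step by step:
Start: pos=(9,1), heading=90, pen down
FD 18: (9,1) -> (9,19) [heading=90, draw]
RT 108: heading 90 -> 342
PU: pen up
FD 13: (9,19) -> (21.364,14.983) [heading=342, move]
PU: pen up
Final: pos=(21.364,14.983), heading=342, 1 segment(s) drawn
Segments drawn: 1

Answer: 1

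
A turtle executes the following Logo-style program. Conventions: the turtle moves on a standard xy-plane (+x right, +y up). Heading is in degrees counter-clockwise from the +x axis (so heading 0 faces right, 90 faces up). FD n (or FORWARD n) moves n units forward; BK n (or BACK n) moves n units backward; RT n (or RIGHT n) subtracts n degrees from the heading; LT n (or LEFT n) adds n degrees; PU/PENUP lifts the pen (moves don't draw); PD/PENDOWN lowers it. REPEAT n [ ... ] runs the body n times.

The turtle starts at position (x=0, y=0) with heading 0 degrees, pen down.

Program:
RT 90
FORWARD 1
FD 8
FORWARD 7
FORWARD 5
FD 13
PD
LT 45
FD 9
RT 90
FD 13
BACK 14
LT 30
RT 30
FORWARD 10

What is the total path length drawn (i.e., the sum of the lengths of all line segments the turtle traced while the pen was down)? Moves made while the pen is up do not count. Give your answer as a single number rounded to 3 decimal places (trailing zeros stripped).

Executing turtle program step by step:
Start: pos=(0,0), heading=0, pen down
RT 90: heading 0 -> 270
FD 1: (0,0) -> (0,-1) [heading=270, draw]
FD 8: (0,-1) -> (0,-9) [heading=270, draw]
FD 7: (0,-9) -> (0,-16) [heading=270, draw]
FD 5: (0,-16) -> (0,-21) [heading=270, draw]
FD 13: (0,-21) -> (0,-34) [heading=270, draw]
PD: pen down
LT 45: heading 270 -> 315
FD 9: (0,-34) -> (6.364,-40.364) [heading=315, draw]
RT 90: heading 315 -> 225
FD 13: (6.364,-40.364) -> (-2.828,-49.556) [heading=225, draw]
BK 14: (-2.828,-49.556) -> (7.071,-39.657) [heading=225, draw]
LT 30: heading 225 -> 255
RT 30: heading 255 -> 225
FD 10: (7.071,-39.657) -> (0,-46.728) [heading=225, draw]
Final: pos=(0,-46.728), heading=225, 9 segment(s) drawn

Segment lengths:
  seg 1: (0,0) -> (0,-1), length = 1
  seg 2: (0,-1) -> (0,-9), length = 8
  seg 3: (0,-9) -> (0,-16), length = 7
  seg 4: (0,-16) -> (0,-21), length = 5
  seg 5: (0,-21) -> (0,-34), length = 13
  seg 6: (0,-34) -> (6.364,-40.364), length = 9
  seg 7: (6.364,-40.364) -> (-2.828,-49.556), length = 13
  seg 8: (-2.828,-49.556) -> (7.071,-39.657), length = 14
  seg 9: (7.071,-39.657) -> (0,-46.728), length = 10
Total = 80

Answer: 80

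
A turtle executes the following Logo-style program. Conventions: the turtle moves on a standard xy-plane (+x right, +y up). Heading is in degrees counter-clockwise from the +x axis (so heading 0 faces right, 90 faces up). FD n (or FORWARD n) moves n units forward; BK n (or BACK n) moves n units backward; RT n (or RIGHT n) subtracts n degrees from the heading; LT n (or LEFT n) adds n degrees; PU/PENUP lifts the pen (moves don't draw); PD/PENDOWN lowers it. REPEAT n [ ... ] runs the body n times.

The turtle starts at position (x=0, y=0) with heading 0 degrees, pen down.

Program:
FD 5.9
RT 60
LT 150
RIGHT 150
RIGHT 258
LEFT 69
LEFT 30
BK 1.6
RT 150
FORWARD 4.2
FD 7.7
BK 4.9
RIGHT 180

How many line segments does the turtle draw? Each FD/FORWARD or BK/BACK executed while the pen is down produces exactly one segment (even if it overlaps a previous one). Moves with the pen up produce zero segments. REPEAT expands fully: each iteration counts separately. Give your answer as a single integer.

Answer: 5

Derivation:
Executing turtle program step by step:
Start: pos=(0,0), heading=0, pen down
FD 5.9: (0,0) -> (5.9,0) [heading=0, draw]
RT 60: heading 0 -> 300
LT 150: heading 300 -> 90
RT 150: heading 90 -> 300
RT 258: heading 300 -> 42
LT 69: heading 42 -> 111
LT 30: heading 111 -> 141
BK 1.6: (5.9,0) -> (7.143,-1.007) [heading=141, draw]
RT 150: heading 141 -> 351
FD 4.2: (7.143,-1.007) -> (11.292,-1.664) [heading=351, draw]
FD 7.7: (11.292,-1.664) -> (18.897,-2.868) [heading=351, draw]
BK 4.9: (18.897,-2.868) -> (14.057,-2.102) [heading=351, draw]
RT 180: heading 351 -> 171
Final: pos=(14.057,-2.102), heading=171, 5 segment(s) drawn
Segments drawn: 5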